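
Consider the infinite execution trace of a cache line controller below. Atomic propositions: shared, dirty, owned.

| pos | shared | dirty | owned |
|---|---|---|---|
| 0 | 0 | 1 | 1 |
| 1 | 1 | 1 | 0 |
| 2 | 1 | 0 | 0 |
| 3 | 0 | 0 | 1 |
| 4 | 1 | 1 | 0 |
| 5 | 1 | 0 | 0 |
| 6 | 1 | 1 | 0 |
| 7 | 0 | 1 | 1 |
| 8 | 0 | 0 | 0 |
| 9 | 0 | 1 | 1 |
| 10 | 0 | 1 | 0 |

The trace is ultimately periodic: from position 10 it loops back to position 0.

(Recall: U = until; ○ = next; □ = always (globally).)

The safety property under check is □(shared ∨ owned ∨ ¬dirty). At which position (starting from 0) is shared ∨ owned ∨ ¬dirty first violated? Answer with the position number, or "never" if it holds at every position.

10

Check shared ∨ owned ∨ ¬dirty at each position in order: 0 ✓, 1 ✓, 2 ✓, 3 ✓, 4 ✓, 5 ✓, 6 ✓, 7 ✓, 8 ✓, 9 ✓.
At position 10 the labels are {dirty}, so shared ∨ owned ∨ ¬dirty is false there. This is the first violation.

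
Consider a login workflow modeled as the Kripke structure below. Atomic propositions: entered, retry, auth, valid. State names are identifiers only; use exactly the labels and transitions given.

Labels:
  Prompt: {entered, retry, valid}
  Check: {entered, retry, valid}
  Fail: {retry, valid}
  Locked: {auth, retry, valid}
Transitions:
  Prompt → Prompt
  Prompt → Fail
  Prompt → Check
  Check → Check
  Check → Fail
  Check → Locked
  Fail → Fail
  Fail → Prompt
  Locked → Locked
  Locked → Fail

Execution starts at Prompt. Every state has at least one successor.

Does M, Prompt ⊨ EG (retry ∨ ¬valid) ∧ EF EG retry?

Holds

States satisfying retry ∨ ¬valid: {Prompt, Check, Fail, Locked}.
States satisfying EG (retry ∨ ¬valid): {Prompt, Check, Fail, Locked}.
States satisfying EG retry: {Prompt, Check, Fail, Locked}.
States satisfying EF EG retry: {Prompt, Check, Fail, Locked}.
States satisfying EG (retry ∨ ¬valid) ∧ EF EG retry: {Prompt, Check, Fail, Locked}.
Prompt ∈ Sat(EG (retry ∨ ¬valid) ∧ EF EG retry).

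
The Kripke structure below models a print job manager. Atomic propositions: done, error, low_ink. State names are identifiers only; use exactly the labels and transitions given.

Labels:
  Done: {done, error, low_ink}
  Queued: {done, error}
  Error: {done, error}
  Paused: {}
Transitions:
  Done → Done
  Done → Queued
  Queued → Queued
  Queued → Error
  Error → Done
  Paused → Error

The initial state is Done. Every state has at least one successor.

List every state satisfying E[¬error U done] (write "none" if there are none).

{Done, Queued, Error, Paused}

States satisfying ¬error: {Paused}.
States satisfying done: {Done, Queued, Error}.
States satisfying E[¬error U done]: {Done, Queued, Error, Paused}.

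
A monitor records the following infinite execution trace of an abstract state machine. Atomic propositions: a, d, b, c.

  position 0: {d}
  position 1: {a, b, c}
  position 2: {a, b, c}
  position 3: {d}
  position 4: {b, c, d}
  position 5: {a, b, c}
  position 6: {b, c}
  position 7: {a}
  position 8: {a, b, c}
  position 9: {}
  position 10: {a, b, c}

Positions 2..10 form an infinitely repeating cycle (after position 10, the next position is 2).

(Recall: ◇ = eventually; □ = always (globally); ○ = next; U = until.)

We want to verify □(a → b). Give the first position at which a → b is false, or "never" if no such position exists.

Check a → b at each position in order: 0 ✓, 1 ✓, 2 ✓, 3 ✓, 4 ✓, 5 ✓, 6 ✓.
At position 7 the labels are {a}, so a → b is false there. This is the first violation.

7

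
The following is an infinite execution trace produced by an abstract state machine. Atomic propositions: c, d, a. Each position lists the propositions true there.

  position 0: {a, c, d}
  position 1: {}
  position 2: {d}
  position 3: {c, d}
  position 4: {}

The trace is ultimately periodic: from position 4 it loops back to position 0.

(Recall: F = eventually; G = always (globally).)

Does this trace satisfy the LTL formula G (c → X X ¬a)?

Violated

c → X X ¬a must hold at every position from 0 onward. It fails at position 3, so G (c → X X ¬a) is false.
Positions where c holds: 0, 3.
Check X X ¬a at each: 0→ok, 3→fails.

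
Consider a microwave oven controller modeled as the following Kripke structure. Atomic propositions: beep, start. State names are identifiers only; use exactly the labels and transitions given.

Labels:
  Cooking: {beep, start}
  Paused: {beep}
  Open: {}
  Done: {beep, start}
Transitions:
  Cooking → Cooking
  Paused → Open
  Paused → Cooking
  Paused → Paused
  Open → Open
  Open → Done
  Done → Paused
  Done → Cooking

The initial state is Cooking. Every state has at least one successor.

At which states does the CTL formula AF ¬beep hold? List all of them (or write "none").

States satisfying ¬beep: {Open}.
States satisfying AF ¬beep: {Open}.

{Open}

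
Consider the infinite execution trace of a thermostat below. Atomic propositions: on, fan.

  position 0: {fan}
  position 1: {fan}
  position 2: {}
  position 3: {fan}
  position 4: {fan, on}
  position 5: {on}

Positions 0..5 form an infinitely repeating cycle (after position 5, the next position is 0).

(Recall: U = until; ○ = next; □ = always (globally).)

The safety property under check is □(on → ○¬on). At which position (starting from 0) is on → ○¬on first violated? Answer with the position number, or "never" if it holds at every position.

Check on → ○¬on at each position in order: 0 ✓, 1 ✓, 2 ✓, 3 ✓.
At position 4 the labels are {fan, on} and the next position 5 has {on}, so on → ○¬on is false there. This is the first violation.

4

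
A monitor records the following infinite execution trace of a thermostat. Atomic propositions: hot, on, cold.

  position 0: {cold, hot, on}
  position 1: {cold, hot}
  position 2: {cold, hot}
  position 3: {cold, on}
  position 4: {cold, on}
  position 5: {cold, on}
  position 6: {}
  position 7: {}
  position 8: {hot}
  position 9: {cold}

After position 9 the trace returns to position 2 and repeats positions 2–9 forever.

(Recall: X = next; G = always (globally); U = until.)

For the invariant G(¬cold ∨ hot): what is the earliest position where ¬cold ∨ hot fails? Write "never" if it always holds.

Check ¬cold ∨ hot at each position in order: 0 ✓, 1 ✓, 2 ✓.
At position 3 the labels are {cold, on}, so ¬cold ∨ hot is false there. This is the first violation.

3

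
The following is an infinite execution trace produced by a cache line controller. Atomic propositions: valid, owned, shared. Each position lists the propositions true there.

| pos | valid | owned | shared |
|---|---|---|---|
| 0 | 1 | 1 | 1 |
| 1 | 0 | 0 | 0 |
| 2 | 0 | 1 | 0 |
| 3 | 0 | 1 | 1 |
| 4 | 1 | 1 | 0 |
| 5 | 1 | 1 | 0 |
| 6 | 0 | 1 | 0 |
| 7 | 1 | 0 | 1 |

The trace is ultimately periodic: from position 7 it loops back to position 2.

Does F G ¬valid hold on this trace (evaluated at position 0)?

No

G ¬valid is false at every position 0..7, so it never becomes true and F G ¬valid fails.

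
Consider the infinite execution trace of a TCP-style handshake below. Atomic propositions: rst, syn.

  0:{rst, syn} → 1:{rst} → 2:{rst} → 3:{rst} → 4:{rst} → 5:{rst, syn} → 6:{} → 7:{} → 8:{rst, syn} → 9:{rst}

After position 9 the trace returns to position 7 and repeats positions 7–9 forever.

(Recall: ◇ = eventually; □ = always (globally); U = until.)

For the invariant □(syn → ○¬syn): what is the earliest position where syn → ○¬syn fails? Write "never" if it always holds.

syn → ○¬syn holds at every position 0..9, and those are all the positions the trace ever visits, so the invariant □(syn → ○¬syn) is never violated.

never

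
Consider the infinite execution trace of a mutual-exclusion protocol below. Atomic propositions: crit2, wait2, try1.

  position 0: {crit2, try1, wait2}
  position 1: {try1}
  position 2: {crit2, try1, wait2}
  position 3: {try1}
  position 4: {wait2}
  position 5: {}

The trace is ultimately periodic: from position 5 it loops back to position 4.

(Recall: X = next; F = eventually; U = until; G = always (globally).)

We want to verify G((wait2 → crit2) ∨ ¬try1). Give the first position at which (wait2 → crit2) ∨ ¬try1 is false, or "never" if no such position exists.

never

(wait2 → crit2) ∨ ¬try1 holds at every position 0..5, and those are all the positions the trace ever visits, so the invariant G((wait2 → crit2) ∨ ¬try1) is never violated.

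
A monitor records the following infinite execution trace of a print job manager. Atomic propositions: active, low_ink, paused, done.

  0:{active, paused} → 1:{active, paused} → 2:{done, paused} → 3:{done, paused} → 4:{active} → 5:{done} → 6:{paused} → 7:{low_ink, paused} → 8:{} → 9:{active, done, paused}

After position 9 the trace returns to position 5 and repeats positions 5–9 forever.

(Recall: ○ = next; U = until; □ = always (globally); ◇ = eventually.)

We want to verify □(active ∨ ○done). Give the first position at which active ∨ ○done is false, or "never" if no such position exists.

3

Check active ∨ ○done at each position in order: 0 ✓, 1 ✓, 2 ✓.
At position 3 the labels are {done, paused} and the next position 4 has {active}, so active ∨ ○done is false there. This is the first violation.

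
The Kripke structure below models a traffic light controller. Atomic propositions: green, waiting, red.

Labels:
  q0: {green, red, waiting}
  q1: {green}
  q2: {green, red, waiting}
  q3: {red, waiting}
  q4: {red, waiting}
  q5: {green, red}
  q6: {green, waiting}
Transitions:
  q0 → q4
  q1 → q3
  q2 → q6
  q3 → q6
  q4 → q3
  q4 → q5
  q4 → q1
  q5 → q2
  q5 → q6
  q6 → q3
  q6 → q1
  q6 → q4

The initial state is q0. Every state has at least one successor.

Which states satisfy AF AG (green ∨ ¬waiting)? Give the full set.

States satisfying AG (green ∨ ¬waiting): ∅.
States satisfying AF AG (green ∨ ¬waiting): ∅.

none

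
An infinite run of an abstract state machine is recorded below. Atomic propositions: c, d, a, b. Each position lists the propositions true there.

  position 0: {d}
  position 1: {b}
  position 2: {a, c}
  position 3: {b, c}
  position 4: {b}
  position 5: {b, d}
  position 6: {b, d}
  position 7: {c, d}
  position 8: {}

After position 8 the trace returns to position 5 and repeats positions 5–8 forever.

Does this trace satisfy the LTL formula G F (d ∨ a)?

Holds

F (d ∨ a) holds at every position 0..8, and those are all positions ever visited, so G F (d ∨ a) holds.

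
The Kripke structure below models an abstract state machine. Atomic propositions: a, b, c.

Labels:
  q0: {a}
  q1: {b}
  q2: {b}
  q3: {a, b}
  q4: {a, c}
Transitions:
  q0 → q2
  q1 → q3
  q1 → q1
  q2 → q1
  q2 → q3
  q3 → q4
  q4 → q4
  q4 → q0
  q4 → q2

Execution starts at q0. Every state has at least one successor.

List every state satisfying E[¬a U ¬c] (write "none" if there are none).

States satisfying ¬a: {q1, q2}.
States satisfying ¬c: {q0, q1, q2, q3}.
States satisfying E[¬a U ¬c]: {q0, q1, q2, q3}.

{q0, q1, q2, q3}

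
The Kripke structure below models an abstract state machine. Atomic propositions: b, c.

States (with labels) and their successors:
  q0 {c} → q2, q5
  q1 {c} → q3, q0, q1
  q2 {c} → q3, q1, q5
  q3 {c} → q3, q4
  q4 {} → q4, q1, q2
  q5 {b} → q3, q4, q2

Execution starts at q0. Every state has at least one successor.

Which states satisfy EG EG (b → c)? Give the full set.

{q0, q1, q2, q3, q4}

States satisfying EG (b → c): {q0, q1, q2, q3, q4}.
States satisfying EG EG (b → c): {q0, q1, q2, q3, q4}.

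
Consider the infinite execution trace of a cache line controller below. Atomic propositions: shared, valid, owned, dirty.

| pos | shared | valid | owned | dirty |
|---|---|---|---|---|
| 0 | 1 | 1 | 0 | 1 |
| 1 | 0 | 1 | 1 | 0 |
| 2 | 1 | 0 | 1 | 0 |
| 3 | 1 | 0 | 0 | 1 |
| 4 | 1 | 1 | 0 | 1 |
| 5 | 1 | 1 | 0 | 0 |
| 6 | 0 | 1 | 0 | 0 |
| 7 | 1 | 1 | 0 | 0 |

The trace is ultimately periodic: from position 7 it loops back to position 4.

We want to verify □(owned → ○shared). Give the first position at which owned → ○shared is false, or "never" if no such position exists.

never

owned → ○shared holds at every position 0..7, and those are all the positions the trace ever visits, so the invariant □(owned → ○shared) is never violated.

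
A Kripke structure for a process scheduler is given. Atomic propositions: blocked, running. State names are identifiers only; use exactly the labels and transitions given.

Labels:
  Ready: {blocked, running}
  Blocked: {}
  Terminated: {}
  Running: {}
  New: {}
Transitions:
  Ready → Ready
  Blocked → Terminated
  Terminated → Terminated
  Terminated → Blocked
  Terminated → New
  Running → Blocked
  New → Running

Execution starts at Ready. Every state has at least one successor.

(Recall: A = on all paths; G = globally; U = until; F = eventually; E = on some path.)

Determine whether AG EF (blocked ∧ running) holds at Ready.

States satisfying EF (blocked ∧ running): {Ready}.
States satisfying AG EF (blocked ∧ running): {Ready}.
Every state reachable from Ready satisfies EF (blocked ∧ running).
Ready ∈ Sat(AG EF (blocked ∧ running)).

Satisfied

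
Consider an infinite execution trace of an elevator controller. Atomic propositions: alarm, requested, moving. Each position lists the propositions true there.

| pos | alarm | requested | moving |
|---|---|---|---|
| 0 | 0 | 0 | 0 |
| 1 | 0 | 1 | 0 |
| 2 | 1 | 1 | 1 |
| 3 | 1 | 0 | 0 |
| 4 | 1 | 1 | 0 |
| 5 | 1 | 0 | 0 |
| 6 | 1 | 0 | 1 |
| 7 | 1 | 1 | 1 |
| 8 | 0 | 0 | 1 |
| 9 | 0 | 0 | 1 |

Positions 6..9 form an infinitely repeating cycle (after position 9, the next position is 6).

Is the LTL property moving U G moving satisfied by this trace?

Violated

Walking from position 0: at position 0, G moving has not yet held and moving fails, so moving U G moving is false.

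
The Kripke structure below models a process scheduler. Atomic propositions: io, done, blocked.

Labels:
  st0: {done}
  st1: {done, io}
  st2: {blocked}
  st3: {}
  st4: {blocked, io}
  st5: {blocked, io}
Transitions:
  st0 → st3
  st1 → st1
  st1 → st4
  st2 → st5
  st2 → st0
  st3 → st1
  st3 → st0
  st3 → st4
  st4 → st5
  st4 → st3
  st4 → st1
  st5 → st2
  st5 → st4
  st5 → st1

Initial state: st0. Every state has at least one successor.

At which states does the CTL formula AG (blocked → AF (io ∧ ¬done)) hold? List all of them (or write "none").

none

States satisfying blocked → AF (io ∧ ¬done): {st0, st1, st3, st4, st5}.
States satisfying AG (blocked → AF (io ∧ ¬done)): ∅.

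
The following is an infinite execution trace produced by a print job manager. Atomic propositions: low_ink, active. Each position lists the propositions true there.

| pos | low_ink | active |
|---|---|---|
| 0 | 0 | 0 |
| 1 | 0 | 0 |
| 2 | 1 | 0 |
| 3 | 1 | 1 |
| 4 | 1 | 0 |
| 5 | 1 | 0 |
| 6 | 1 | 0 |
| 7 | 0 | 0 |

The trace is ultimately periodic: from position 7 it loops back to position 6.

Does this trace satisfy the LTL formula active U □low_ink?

Does not hold

Walking from position 0: at position 0, □low_ink has not yet held and active fails, so active U □low_ink is false.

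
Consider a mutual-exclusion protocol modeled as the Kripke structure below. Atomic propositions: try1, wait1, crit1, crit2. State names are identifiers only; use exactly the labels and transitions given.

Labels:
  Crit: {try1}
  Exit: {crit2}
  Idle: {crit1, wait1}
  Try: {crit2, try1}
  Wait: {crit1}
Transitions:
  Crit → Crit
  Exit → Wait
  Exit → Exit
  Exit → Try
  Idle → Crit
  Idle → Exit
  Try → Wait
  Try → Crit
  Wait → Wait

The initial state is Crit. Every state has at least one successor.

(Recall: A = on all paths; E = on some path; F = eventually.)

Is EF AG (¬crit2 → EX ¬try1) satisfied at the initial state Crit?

States satisfying AG (¬crit2 → EX ¬try1): {Wait}.
States satisfying EF AG (¬crit2 → EX ¬try1): {Exit, Idle, Try, Wait}.
No suitable path/successor from Crit witnesses the formula.
Crit ∉ Sat(EF AG (¬crit2 → EX ¬try1)).

Violated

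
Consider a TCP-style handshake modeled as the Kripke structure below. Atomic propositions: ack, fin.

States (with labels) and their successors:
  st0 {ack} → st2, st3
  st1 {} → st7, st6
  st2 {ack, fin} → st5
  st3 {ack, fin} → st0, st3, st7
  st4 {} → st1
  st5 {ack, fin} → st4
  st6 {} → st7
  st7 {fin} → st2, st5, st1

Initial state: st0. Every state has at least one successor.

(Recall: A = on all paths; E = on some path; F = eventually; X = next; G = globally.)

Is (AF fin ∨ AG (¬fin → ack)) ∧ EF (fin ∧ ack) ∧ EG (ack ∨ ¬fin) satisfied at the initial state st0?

Satisfied

States satisfying fin: {st2, st3, st5, st7}.
States satisfying AF fin: {st0, st1, st2, st3, st4, st5, st6, st7}.
States satisfying ¬fin → ack: {st0, st2, st3, st5, st7}.
States satisfying AG (¬fin → ack): ∅.
States satisfying AF fin ∨ AG (¬fin → ack): {st0, st1, st2, st3, st4, st5, st6, st7}.
States satisfying fin ∧ ack: {st2, st3, st5}.
States satisfying EF (fin ∧ ack): {st0, st1, st2, st3, st4, st5, st6, st7}.
States satisfying ack ∨ ¬fin: {st0, st1, st2, st3, st4, st5, st6}.
States satisfying EG (ack ∨ ¬fin): {st0, st3}.
States satisfying EF (fin ∧ ack) ∧ EG (ack ∨ ¬fin): {st0, st3}.
States satisfying (AF fin ∨ AG (¬fin → ack)) ∧ EF (fin ∧ ack) ∧ EG (ack ∨ ¬fin): {st0, st3}.
st0 ∈ Sat((AF fin ∨ AG (¬fin → ack)) ∧ EF (fin ∧ ack) ∧ EG (ack ∨ ¬fin)).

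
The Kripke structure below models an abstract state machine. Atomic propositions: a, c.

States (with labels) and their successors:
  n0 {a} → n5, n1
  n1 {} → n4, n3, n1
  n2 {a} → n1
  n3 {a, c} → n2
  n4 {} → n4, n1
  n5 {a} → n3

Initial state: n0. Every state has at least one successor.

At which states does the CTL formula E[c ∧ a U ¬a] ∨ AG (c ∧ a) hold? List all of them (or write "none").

{n1, n4}

States satisfying c ∧ a: {n3}.
States satisfying ¬a: {n1, n4}.
States satisfying E[c ∧ a U ¬a]: {n1, n4}.
States satisfying AG (c ∧ a): ∅.
States satisfying E[c ∧ a U ¬a] ∨ AG (c ∧ a): {n1, n4}.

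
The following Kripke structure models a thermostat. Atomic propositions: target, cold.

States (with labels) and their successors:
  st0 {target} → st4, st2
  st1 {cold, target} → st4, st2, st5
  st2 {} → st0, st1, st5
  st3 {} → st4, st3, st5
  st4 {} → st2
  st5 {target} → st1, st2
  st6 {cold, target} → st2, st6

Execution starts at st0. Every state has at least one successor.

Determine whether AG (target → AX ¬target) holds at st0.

Does not hold

States satisfying target → AX ¬target: {st0, st2, st3, st4}.
States satisfying AG (target → AX ¬target): ∅.
st1 is reachable from st0 and violates target → AX ¬target, so AG fails at st0.
st0 ∉ Sat(AG (target → AX ¬target)).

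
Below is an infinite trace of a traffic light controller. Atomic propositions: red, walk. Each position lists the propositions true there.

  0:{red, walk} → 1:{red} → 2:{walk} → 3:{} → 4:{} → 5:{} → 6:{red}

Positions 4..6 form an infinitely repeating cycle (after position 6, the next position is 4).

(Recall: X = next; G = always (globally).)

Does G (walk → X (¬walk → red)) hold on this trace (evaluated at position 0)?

walk → X (¬walk → red) must hold at every position from 0 onward. It fails at position 2, so G (walk → X (¬walk → red)) is false.
Positions where walk holds: 0, 2.
Check X (¬walk → red) at each: 0→ok, 2→fails.

Does not hold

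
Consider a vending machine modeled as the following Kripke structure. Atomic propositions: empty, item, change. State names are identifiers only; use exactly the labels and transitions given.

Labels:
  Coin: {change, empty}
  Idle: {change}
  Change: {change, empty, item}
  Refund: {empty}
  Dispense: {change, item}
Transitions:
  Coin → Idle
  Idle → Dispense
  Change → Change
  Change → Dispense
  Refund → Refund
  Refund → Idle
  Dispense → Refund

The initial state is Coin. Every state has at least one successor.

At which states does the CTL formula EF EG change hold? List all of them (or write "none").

States satisfying EG change: {Change}.
States satisfying EF EG change: {Change}.

{Change}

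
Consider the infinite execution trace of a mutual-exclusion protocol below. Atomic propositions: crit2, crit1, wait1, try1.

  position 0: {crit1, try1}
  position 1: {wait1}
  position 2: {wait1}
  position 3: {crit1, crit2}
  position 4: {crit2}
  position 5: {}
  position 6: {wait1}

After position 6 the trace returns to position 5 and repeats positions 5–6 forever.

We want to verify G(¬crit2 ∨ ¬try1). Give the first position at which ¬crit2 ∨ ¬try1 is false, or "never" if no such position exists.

¬crit2 ∨ ¬try1 holds at every position 0..6, and those are all the positions the trace ever visits, so the invariant G(¬crit2 ∨ ¬try1) is never violated.

never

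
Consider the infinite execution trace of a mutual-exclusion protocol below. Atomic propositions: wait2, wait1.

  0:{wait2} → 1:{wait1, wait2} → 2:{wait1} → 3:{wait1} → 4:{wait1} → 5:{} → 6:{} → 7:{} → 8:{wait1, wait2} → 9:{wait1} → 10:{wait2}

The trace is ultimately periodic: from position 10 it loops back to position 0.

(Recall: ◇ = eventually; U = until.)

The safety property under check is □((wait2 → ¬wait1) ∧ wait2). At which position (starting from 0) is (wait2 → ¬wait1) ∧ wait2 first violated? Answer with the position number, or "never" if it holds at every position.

Check (wait2 → ¬wait1) ∧ wait2 at each position in order: 0 ✓.
At position 1 the labels are {wait1, wait2}, so (wait2 → ¬wait1) ∧ wait2 is false there. This is the first violation.

1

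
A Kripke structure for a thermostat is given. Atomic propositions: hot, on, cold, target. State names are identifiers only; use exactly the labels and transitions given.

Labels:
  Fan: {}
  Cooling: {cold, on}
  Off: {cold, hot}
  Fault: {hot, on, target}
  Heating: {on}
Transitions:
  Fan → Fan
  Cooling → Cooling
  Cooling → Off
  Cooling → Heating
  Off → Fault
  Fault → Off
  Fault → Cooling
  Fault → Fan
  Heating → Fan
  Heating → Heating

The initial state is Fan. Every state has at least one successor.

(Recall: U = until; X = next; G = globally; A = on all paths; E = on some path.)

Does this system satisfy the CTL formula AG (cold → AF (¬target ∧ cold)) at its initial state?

Yes

States satisfying cold → AF (¬target ∧ cold): {Fan, Cooling, Off, Fault, Heating}.
States satisfying AG (cold → AF (¬target ∧ cold)): {Fan, Cooling, Off, Fault, Heating}.
Every state reachable from Fan satisfies cold → AF (¬target ∧ cold).
Fan ∈ Sat(AG (cold → AF (¬target ∧ cold))).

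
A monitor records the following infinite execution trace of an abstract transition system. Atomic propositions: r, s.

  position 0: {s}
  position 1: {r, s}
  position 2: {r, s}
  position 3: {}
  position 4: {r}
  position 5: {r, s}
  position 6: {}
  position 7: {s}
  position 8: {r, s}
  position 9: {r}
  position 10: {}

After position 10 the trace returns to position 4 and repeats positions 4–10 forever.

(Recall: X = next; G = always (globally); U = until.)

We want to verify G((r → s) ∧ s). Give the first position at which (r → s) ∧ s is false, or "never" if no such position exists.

3

Check (r → s) ∧ s at each position in order: 0 ✓, 1 ✓, 2 ✓.
At position 3 the labels are {}, so (r → s) ∧ s is false there. This is the first violation.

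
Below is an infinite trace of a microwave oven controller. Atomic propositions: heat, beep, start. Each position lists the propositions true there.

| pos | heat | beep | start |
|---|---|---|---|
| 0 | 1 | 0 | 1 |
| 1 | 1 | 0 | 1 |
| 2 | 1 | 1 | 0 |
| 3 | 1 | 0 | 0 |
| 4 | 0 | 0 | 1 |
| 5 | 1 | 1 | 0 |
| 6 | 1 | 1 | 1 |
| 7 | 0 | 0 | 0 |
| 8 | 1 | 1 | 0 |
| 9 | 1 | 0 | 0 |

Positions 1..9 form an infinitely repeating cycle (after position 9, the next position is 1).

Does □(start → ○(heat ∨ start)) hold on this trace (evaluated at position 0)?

start → ○(heat ∨ start) must hold at every position from 0 onward. It fails at position 6, so □(start → ○(heat ∨ start)) is false.
Positions where start holds: 0, 1, 4, 6.
Check ○(heat ∨ start) at each: 0→ok, 1→ok, 4→ok, 6→fails.

Does not hold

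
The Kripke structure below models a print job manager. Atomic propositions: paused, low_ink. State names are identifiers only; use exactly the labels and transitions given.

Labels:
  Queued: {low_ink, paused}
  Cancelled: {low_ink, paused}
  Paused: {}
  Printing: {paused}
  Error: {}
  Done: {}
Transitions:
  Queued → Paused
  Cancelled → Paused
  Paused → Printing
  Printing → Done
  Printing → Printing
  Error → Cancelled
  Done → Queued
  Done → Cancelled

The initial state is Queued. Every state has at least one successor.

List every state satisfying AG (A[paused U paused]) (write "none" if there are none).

States satisfying A[paused U paused]: {Queued, Cancelled, Printing}.
States satisfying AG (A[paused U paused]): ∅.

none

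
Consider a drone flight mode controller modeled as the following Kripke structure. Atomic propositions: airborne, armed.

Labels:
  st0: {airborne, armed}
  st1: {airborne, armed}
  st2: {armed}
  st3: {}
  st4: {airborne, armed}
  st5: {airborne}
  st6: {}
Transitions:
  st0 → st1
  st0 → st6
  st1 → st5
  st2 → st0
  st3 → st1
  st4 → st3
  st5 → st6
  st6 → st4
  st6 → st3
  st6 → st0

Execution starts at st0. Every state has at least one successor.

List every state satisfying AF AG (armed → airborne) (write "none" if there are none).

States satisfying AG (armed → airborne): {st0, st1, st3, st4, st5, st6}.
States satisfying AF AG (armed → airborne): {st0, st1, st2, st3, st4, st5, st6}.

{st0, st1, st2, st3, st4, st5, st6}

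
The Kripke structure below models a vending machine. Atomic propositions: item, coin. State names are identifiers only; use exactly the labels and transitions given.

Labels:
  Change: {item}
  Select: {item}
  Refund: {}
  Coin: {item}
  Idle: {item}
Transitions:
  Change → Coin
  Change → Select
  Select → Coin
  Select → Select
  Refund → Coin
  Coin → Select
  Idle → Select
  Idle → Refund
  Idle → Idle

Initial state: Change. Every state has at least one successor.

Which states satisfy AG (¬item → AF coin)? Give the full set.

States satisfying ¬item → AF coin: {Change, Select, Coin, Idle}.
States satisfying AG (¬item → AF coin): {Change, Select, Coin}.

{Change, Select, Coin}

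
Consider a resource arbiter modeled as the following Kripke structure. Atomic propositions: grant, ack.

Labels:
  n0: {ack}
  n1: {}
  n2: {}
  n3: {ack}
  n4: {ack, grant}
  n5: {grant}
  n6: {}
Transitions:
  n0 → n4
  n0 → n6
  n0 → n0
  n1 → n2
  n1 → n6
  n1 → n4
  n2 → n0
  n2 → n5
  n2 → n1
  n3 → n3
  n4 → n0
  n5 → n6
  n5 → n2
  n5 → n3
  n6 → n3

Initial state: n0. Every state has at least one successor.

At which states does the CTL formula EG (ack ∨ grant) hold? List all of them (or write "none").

States satisfying ack ∨ grant: {n0, n3, n4, n5}.
States satisfying EG (ack ∨ grant): {n0, n3, n4, n5}.

{n0, n3, n4, n5}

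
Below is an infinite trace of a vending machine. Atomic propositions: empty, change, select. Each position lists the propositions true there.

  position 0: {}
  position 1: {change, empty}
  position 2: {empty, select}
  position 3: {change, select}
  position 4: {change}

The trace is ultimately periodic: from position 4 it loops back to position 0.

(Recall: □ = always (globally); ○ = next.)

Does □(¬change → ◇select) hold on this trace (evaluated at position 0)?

¬change → ◇select holds at every position 0..4, and those are all positions ever visited, so □(¬change → ◇select) holds.
Positions where ¬change holds: 0, 2.
Check ◇select at each: 0→ok, 2→ok.

Satisfied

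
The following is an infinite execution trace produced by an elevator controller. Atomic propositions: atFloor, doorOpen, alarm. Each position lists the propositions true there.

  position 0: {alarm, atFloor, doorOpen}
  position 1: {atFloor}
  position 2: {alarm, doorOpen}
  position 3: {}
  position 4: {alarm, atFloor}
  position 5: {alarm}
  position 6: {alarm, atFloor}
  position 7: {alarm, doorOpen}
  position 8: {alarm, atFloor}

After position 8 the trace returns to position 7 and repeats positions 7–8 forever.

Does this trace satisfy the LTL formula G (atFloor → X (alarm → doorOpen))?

atFloor → X (alarm → doorOpen) must hold at every position from 0 onward. It fails at position 4, so G (atFloor → X (alarm → doorOpen)) is false.
Positions where atFloor holds: 0, 1, 4, 6, 8.
Check X (alarm → doorOpen) at each: 0→ok, 1→ok, 4→fails, 6→ok, 8→ok.

Does not hold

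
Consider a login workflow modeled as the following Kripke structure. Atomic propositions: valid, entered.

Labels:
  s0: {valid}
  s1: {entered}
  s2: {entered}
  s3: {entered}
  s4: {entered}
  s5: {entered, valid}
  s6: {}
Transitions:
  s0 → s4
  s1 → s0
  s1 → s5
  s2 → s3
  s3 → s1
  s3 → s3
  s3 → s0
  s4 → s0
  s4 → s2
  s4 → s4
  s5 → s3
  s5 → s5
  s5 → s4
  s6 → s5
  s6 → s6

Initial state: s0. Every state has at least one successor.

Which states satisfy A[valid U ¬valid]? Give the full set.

States satisfying valid: {s0, s5}.
States satisfying ¬valid: {s1, s2, s3, s4, s6}.
States satisfying A[valid U ¬valid]: {s0, s1, s2, s3, s4, s6}.

{s0, s1, s2, s3, s4, s6}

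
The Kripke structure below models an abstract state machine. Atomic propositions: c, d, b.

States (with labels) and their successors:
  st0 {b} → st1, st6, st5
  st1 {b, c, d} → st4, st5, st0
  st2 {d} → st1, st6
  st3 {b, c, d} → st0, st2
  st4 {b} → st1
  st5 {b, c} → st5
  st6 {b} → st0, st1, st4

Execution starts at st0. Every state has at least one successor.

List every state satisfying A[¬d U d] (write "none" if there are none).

{st1, st2, st3, st4}

States satisfying ¬d: {st0, st4, st5, st6}.
States satisfying d: {st1, st2, st3}.
States satisfying A[¬d U d]: {st1, st2, st3, st4}.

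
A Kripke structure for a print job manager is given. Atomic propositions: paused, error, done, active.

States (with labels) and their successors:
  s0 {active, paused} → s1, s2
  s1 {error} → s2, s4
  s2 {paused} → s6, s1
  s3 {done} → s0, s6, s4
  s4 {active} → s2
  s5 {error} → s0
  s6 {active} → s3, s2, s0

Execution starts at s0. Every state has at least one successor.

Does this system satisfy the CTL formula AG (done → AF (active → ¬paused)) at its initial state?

States satisfying done → AF (active → ¬paused): {s0, s1, s2, s3, s4, s5, s6}.
States satisfying AG (done → AF (active → ¬paused)): {s0, s1, s2, s3, s4, s5, s6}.
Every state reachable from s0 satisfies done → AF (active → ¬paused).
s0 ∈ Sat(AG (done → AF (active → ¬paused))).

Holds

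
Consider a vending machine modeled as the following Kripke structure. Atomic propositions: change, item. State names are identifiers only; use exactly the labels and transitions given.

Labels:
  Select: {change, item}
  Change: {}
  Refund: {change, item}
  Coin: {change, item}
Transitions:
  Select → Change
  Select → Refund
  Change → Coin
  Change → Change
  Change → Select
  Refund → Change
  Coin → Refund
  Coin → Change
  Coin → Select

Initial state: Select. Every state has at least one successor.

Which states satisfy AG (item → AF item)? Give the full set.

{Select, Change, Refund, Coin}

States satisfying item → AF item: {Select, Change, Refund, Coin}.
States satisfying AG (item → AF item): {Select, Change, Refund, Coin}.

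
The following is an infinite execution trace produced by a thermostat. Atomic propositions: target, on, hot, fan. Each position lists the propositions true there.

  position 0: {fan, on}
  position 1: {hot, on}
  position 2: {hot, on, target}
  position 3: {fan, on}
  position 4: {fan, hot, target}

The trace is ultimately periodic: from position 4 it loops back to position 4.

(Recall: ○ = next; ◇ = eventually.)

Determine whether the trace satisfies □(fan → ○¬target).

No

fan → ○¬target must hold at every position from 0 onward. It fails at position 3, so □(fan → ○¬target) is false.
Positions where fan holds: 0, 3, 4.
Check ○¬target at each: 0→ok, 3→fails, 4→fails.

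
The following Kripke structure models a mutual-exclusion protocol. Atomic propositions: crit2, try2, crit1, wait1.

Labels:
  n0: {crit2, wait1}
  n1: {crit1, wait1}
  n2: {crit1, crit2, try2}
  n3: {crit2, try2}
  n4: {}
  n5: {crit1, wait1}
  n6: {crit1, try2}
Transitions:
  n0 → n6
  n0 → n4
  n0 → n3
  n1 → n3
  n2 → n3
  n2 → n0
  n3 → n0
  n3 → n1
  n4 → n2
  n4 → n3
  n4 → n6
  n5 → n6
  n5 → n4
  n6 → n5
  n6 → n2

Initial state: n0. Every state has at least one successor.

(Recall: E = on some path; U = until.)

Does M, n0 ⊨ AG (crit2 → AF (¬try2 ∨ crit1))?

States satisfying crit2 → AF (¬try2 ∨ crit1): {n0, n1, n2, n3, n4, n5, n6}.
States satisfying AG (crit2 → AF (¬try2 ∨ crit1)): {n0, n1, n2, n3, n4, n5, n6}.
Every state reachable from n0 satisfies crit2 → AF (¬try2 ∨ crit1).
n0 ∈ Sat(AG (crit2 → AF (¬try2 ∨ crit1))).

Holds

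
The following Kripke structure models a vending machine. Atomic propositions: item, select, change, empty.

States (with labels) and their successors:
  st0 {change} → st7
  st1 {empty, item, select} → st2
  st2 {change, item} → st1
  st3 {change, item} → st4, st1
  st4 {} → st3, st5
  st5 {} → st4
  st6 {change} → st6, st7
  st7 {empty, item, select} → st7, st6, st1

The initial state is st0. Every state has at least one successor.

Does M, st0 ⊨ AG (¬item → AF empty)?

States satisfying ¬item → AF empty: {st0, st1, st2, st3, st7}.
States satisfying AG (¬item → AF empty): {st1, st2}.
st6 is reachable from st0 and violates ¬item → AF empty, so AG fails at st0.
st0 ∉ Sat(AG (¬item → AF empty)).

Violated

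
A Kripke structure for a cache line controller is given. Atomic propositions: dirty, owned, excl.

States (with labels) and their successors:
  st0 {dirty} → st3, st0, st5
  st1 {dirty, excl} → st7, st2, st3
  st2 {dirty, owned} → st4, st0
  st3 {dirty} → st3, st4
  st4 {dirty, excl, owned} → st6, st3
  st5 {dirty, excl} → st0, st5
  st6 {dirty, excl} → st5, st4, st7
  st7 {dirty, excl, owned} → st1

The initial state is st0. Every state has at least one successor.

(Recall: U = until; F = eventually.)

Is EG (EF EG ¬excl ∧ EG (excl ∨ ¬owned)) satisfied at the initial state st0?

States satisfying EF EG ¬excl ∧ EG (excl ∨ ¬owned): {st0, st1, st3, st4, st5, st6, st7}.
States satisfying EG (EF EG ¬excl ∧ EG (excl ∨ ¬owned)): {st0, st1, st3, st4, st5, st6, st7}.
st0 ∈ Sat(EG (EF EG ¬excl ∧ EG (excl ∨ ¬owned))).

Holds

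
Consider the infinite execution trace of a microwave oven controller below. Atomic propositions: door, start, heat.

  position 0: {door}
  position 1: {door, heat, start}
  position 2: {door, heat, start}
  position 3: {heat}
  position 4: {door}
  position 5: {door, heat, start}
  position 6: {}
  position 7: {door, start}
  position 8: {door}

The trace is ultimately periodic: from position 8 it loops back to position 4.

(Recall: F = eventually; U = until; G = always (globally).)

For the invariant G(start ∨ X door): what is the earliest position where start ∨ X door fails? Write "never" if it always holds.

never

start ∨ X door holds at every position 0..8, and those are all the positions the trace ever visits, so the invariant G(start ∨ X door) is never violated.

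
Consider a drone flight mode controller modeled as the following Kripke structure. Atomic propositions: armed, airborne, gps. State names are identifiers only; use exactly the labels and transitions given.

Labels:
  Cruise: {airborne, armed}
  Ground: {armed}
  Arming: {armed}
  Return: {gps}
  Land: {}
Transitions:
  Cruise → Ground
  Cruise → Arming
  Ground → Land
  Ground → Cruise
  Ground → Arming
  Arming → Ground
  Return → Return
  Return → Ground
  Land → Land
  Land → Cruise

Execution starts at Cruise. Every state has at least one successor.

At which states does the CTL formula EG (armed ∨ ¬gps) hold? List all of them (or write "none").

States satisfying armed ∨ ¬gps: {Cruise, Ground, Arming, Land}.
States satisfying EG (armed ∨ ¬gps): {Cruise, Ground, Arming, Land}.

{Cruise, Ground, Arming, Land}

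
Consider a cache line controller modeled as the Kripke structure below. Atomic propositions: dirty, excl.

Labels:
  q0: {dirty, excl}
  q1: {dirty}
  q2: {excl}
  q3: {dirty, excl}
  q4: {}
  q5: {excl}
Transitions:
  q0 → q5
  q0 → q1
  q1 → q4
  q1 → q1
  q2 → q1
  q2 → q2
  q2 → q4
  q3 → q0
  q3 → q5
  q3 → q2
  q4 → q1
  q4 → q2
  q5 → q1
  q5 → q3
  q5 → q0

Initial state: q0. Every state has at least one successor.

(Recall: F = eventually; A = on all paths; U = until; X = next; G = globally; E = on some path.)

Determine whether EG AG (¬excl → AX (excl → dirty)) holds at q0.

States satisfying AG (¬excl → AX (excl → dirty)): ∅.
States satisfying EG AG (¬excl → AX (excl → dirty)): ∅.
No suitable path/successor from q0 witnesses the formula.
q0 ∉ Sat(EG AG (¬excl → AX (excl → dirty))).

Violated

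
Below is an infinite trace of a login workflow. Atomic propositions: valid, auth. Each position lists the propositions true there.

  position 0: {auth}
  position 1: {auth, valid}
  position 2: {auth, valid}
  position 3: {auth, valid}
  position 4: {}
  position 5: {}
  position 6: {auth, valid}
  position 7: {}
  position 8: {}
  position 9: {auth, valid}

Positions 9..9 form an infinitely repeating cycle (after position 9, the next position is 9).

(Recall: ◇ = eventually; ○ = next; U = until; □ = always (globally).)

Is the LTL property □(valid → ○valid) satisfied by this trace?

Does not hold

valid → ○valid must hold at every position from 0 onward. It fails at position 3, so □(valid → ○valid) is false.
Positions where valid holds: 1, 2, 3, 6, 9.
Check ○valid at each: 1→ok, 2→ok, 3→fails, 6→fails, 9→ok.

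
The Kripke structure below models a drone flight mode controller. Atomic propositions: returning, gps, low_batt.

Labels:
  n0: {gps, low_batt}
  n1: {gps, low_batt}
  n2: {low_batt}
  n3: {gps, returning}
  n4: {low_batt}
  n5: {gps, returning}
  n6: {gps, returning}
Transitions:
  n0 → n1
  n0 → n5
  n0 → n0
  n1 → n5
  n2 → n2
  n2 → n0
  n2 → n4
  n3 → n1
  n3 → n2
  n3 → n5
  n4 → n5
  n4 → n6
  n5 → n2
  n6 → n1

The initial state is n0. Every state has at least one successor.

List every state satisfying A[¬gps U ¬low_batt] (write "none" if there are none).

{n3, n4, n5, n6}

States satisfying ¬gps: {n2, n4}.
States satisfying ¬low_batt: {n3, n5, n6}.
States satisfying A[¬gps U ¬low_batt]: {n3, n4, n5, n6}.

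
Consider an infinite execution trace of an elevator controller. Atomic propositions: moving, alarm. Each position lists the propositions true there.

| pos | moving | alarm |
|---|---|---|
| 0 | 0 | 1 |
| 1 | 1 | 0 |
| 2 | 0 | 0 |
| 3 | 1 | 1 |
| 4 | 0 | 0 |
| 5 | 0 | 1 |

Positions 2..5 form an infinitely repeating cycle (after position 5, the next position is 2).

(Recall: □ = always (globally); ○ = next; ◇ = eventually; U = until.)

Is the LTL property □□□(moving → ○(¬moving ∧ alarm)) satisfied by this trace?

□□(moving → ○(¬moving ∧ alarm)) must hold at every position from 0 onward. It fails at position 0, so □□□(moving → ○(¬moving ∧ alarm)) is false.

No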